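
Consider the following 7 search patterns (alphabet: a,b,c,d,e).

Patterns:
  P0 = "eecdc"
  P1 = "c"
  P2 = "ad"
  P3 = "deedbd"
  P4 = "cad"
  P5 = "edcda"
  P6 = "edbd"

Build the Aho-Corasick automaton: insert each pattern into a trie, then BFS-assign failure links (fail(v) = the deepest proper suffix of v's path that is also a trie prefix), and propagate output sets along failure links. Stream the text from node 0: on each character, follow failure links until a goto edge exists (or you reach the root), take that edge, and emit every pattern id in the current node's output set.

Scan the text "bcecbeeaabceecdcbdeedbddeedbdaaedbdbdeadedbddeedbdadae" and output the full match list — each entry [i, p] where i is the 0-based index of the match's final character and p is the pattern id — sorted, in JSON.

Build automaton:
Trie (insert patterns):
  0='ε' goto a→7 c→6 d→9 e→1
  1='e' goto d→17 e→2
  2='ee' goto c→3
  3='eec' goto d→4
  4='eecd' goto c→5
  5='eecdc' goto ·  ←P0
  6='c' goto a→15  ←P1
  7='a' goto d→8
  8='ad' goto ·  ←P2
  9='d' goto e→10
  10='de' goto e→11
  11='dee' goto d→12
  12='deed' goto b→13
  13='deedb' goto d→14
  14='deedbd' goto ·  ←P3
  15='ca' goto d→16
  16='cad' goto ·  ←P4
  17='ed' goto b→21 c→18
  18='edc' goto d→19
  19='edcd' goto a→20
  20='edcda' goto ·  ←P5
  21='edb' goto d→22
  22='edbd' goto ·  ←P6

Failure links (BFS by depth):
  n1('e'): parent n0 fail=0; on 'e' 0 → fail=0;  out ∅∪∅=∅
  n6('c'): parent n0 fail=0; on 'c' 0 → fail=0;  out {1}∪∅={1}
  n7('a'): parent n0 fail=0; on 'a' 0 → fail=0;  out ∅∪∅=∅
  n9('d'): parent n0 fail=0; on 'd' 0 → fail=0;  out ∅∪∅=∅
  n2('ee'): parent n1 fail=0; on 'e' 0 → fail=1;  out ∅∪∅=∅
  n8('ad'): parent n7 fail=0; on 'd' 0 → fail=9;  out {2}∪∅={2}
  n10('de'): parent n9 fail=0; on 'e' 0 → fail=1;  out ∅∪∅=∅
  n15('ca'): parent n6 fail=0; on 'a' 0 → fail=7;  out ∅∪∅=∅
  n17('ed'): parent n1 fail=0; on 'd' 0 → fail=9;  out ∅∪∅=∅
  n3('eec'): parent n2 fail=1; on 'c' 1→0 → fail=6;  out ∅∪{1}={1}
  n11('dee'): parent n10 fail=1; on 'e' 1 → fail=2;  out ∅∪∅=∅
  n16('cad'): parent n15 fail=7; on 'd' 7 → fail=8;  out {4}∪{2}={2,4}
  n18('edc'): parent n17 fail=9; on 'c' 9→0 → fail=6;  out ∅∪{1}={1}
  n21('edb'): parent n17 fail=9; on 'b' 9→0 → fail=0;  out ∅∪∅=∅
  n4('eecd'): parent n3 fail=6; on 'd' 6→0 → fail=9;  out ∅∪∅=∅
  n12('deed'): parent n11 fail=2; on 'd' 2→1 → fail=17;  out ∅∪∅=∅
  n19('edcd'): parent n18 fail=6; on 'd' 6→0 → fail=9;  out ∅∪∅=∅
  n22('edbd'): parent n21 fail=0; on 'd' 0 → fail=9;  out {6}∪∅={6}
  n5('eecdc'): parent n4 fail=9; on 'c' 9→0 → fail=6;  out {0}∪{1}={0,1}
  n13('deedb'): parent n12 fail=17; on 'b' 17 → fail=21;  out ∅∪∅=∅
  n20('edcda'): parent n19 fail=9; on 'a' 9→0 → fail=7;  out {5}∪∅={5}
  n14('deedbd'): parent n13 fail=21; on 'd' 21 → fail=22;  out {3}∪{6}={3,6}

Text stream:
pos 0 'b': at 0
pos 1 'c': at 6  ** P1@[1:1]
pos 2 'e': at 1 (via fail)
pos 3 'c': at 6 (via fail)  ** P1@[3:3]
pos 4 'b': at 0 (via fail)
pos 5 'e': at 1
pos 6 'e': at 2
pos 7 'a': at 7 (via fail)
pos 8 'a': at 7 (via fail)
pos 9 'b': at 0 (via fail)
pos 10 'c': at 6  ** P1@[10:10]
pos 11 'e': at 1 (via fail)
pos 12 'e': at 2
pos 13 'c': at 3  ** P1@[13:13]
pos 14 'd': at 4
pos 15 'c': at 5  ** P0@[11:15],P1@[15:15]
pos 16 'b': at 0 (via fail)
pos 17 'd': at 9
pos 18 'e': at 10
pos 19 'e': at 11
pos 20 'd': at 12
pos 21 'b': at 13
pos 22 'd': at 14  ** P3@[17:22],P6@[19:22]
pos 23 'd': at 9 (via fail)
pos 24 'e': at 10
pos 25 'e': at 11
pos 26 'd': at 12
pos 27 'b': at 13
pos 28 'd': at 14  ** P3@[23:28],P6@[25:28]
pos 29 'a': at 7 (via fail)
pos 30 'a': at 7 (via fail)
pos 31 'e': at 1 (via fail)
pos 32 'd': at 17
pos 33 'b': at 21
pos 34 'd': at 22  ** P6@[31:34]
pos 35 'b': at 0 (via fail)
pos 36 'd': at 9
pos 37 'e': at 10
pos 38 'a': at 7 (via fail)
pos 39 'd': at 8  ** P2@[38:39]
pos 40 'e': at 10 (via fail)
pos 41 'd': at 17 (via fail)
pos 42 'b': at 21
pos 43 'd': at 22  ** P6@[40:43]
pos 44 'd': at 9 (via fail)
pos 45 'e': at 10
pos 46 'e': at 11
pos 47 'd': at 12
pos 48 'b': at 13
pos 49 'd': at 14  ** P3@[44:49],P6@[46:49]
pos 50 'a': at 7 (via fail)
pos 51 'd': at 8  ** P2@[50:51]
pos 52 'a': at 7 (via fail)
pos 53 'e': at 1 (via fail)

Matches: [[1,1],[3,1],[10,1],[13,1],[15,0],[15,1],[22,3],[22,6],[28,3],[28,6],[34,6],[39,2],[43,6],[49,3],[49,6],[51,2]]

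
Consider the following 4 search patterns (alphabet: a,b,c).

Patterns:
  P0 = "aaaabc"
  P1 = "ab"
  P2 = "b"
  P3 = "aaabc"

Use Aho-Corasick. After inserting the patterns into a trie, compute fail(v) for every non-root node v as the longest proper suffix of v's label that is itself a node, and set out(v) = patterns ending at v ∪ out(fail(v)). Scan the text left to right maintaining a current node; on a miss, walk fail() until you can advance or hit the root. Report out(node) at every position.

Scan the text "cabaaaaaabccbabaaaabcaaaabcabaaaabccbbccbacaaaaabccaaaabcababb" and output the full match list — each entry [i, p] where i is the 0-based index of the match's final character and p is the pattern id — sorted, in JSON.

Build automaton:
Trie nodes:
  0='ε' goto a→1 b→8
  1='a' goto a→2 b→7
  2='aa' goto a→3
  3='aaa' goto a→4 b→9
  4='aaaa' goto b→5
  5='aaaab' goto c→6
  6='aaaabc' goto ·  ←P0
  7='ab' goto ·  ←P1
  8='b' goto ·  ←P2
  9='aaab' goto c→10
  10='aaabc' goto ·  ←P3

BFS fail/out derivation:
  n1('a'): parent n0 fail=0; on 'a' 0 → fail=0;  out ∅∪∅=∅
  n8('b'): parent n0 fail=0; on 'b' 0 → fail=0;  out {2}∪∅={2}
  n2('aa'): parent n1 fail=0; on 'a' 0 → fail=1;  out ∅∪∅=∅
  n7('ab'): parent n1 fail=0; on 'b' 0 → fail=8;  out {1}∪{2}={1,2}
  n3('aaa'): parent n2 fail=1; on 'a' 1 → fail=2;  out ∅∪∅=∅
  n4('aaaa'): parent n3 fail=2; on 'a' 2 → fail=3;  out ∅∪∅=∅
  n9('aaab'): parent n3 fail=2; on 'b' 2→1 → fail=7;  out ∅∪{1,2}={1,2}
  n5('aaaab'): parent n4 fail=3; on 'b' 3 → fail=9;  out ∅∪{1,2}={1,2}
  n10('aaabc'): parent n9 fail=7; on 'c' 7→8→0 → fail=0;  out {3}∪∅={3}
  n6('aaaabc'): parent n5 fail=9; on 'c' 9 → fail=10;  out {0}∪{3}={0,3}

Text stream:
[0] read 'c'  n0⇒n0
[1] read 'a'  n0⇒n1
[2] read 'b'  n1⇒n7  ** P1@[1:2],P2@[2:2]
[3] read 'a'  n7⇒n1 ·f
[4] read 'a'  n1⇒n2
[5] read 'a'  n2⇒n3
[6] read 'a'  n3⇒n4
[7] read 'a'  n4⇒n4 ·f
[8] read 'a'  n4⇒n4 ·f
[9] read 'b'  n4⇒n5  ** P1@[8:9],P2@[9:9]
[10] read 'c'  n5⇒n6  ** P0@[5:10],P3@[6:10]
[11] read 'c'  n6⇒n0 ·f
[12] read 'b'  n0⇒n8  ** P2@[12:12]
[13] read 'a'  n8⇒n1 ·f
[14] read 'b'  n1⇒n7  ** P1@[13:14],P2@[14:14]
[15] read 'a'  n7⇒n1 ·f
[16] read 'a'  n1⇒n2
[17] read 'a'  n2⇒n3
[18] read 'a'  n3⇒n4
[19] read 'b'  n4⇒n5  ** P1@[18:19],P2@[19:19]
[20] read 'c'  n5⇒n6  ** P0@[15:20],P3@[16:20]
[21] read 'a'  n6⇒n1 ·f
[22] read 'a'  n1⇒n2
[23] read 'a'  n2⇒n3
[24] read 'a'  n3⇒n4
[25] read 'b'  n4⇒n5  ** P1@[24:25],P2@[25:25]
[26] read 'c'  n5⇒n6  ** P0@[21:26],P3@[22:26]
[27] read 'a'  n6⇒n1 ·f
[28] read 'b'  n1⇒n7  ** P1@[27:28],P2@[28:28]
[29] read 'a'  n7⇒n1 ·f
[30] read 'a'  n1⇒n2
[31] read 'a'  n2⇒n3
[32] read 'a'  n3⇒n4
[33] read 'b'  n4⇒n5  ** P1@[32:33],P2@[33:33]
[34] read 'c'  n5⇒n6  ** P0@[29:34],P3@[30:34]
[35] read 'c'  n6⇒n0 ·f
[36] read 'b'  n0⇒n8  ** P2@[36:36]
[37] read 'b'  n8⇒n8 ·f  ** P2@[37:37]
[38] read 'c'  n8⇒n0 ·f
[39] read 'c'  n0⇒n0
[40] read 'b'  n0⇒n8  ** P2@[40:40]
[41] read 'a'  n8⇒n1 ·f
[42] read 'c'  n1⇒n0 ·f
[43] read 'a'  n0⇒n1
[44] read 'a'  n1⇒n2
[45] read 'a'  n2⇒n3
[46] read 'a'  n3⇒n4
[47] read 'a'  n4⇒n4 ·f
[48] read 'b'  n4⇒n5  ** P1@[47:48],P2@[48:48]
[49] read 'c'  n5⇒n6  ** P0@[44:49],P3@[45:49]
[50] read 'c'  n6⇒n0 ·f
[51] read 'a'  n0⇒n1
[52] read 'a'  n1⇒n2
[53] read 'a'  n2⇒n3
[54] read 'a'  n3⇒n4
[55] read 'b'  n4⇒n5  ** P1@[54:55],P2@[55:55]
[56] read 'c'  n5⇒n6  ** P0@[51:56],P3@[52:56]
[57] read 'a'  n6⇒n1 ·f
[58] read 'b'  n1⇒n7  ** P1@[57:58],P2@[58:58]
[59] read 'a'  n7⇒n1 ·f
[60] read 'b'  n1⇒n7  ** P1@[59:60],P2@[60:60]
[61] read 'b'  n7⇒n8 ·f  ** P2@[61:61]

All matches (sorted): [[2,1],[2,2],[9,1],[9,2],[10,0],[10,3],[12,2],[14,1],[14,2],[19,1],[19,2],[20,0],[20,3],[25,1],[25,2],[26,0],[26,3],[28,1],[28,2],[33,1],[33,2],[34,0],[34,3],[36,2],[37,2],[40,2],[48,1],[48,2],[49,0],[49,3],[55,1],[55,2],[56,0],[56,3],[58,1],[58,2],[60,1],[60,2],[61,2]]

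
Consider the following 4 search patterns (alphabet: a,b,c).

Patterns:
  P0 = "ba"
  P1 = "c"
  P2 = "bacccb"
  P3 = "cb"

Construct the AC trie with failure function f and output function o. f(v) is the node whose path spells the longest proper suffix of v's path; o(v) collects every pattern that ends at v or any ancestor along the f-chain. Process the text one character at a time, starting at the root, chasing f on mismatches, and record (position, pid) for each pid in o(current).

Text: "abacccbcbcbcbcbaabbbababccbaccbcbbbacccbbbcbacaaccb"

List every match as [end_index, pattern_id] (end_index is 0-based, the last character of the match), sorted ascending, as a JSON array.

Construct AC machine:
Trie (insert patterns):
  n0 'ε': b→1 c→3
  n1 'b': a→2
  n2 'ba': c→4  ←P0
  n3 'c': b→8  ←P1
  n4 'bac': c→5
  n5 'bacc': c→6
  n6 'baccc': b→7
  n7 'bacccb': ·  ←P2
  n8 'cb': ·  ←P3

Failure links (BFS by depth):
  n1('b'): parent n0 fail=0; on 'b' 0 → fail=0;  out ∅∪∅=∅
  n3('c'): parent n0 fail=0; on 'c' 0 → fail=0;  out {1}∪∅={1}
  n2('ba'): parent n1 fail=0; on 'a' 0 → fail=0;  out {0}∪∅={0}
  n8('cb'): parent n3 fail=0; on 'b' 0 → fail=1;  out {3}∪∅={3}
  n4('bac'): parent n2 fail=0; on 'c' 0 → fail=3;  out ∅∪{1}={1}
  n5('bacc'): parent n4 fail=3; on 'c' 3→0 → fail=3;  out ∅∪{1}={1}
  n6('baccc'): parent n5 fail=3; on 'c' 3→0 → fail=3;  out ∅∪{1}={1}
  n7('bacccb'): parent n6 fail=3; on 'b' 3 → fail=8;  out {2}∪{3}={2,3}

Run:
[0] read 'a'  n0⇒n0
[1] read 'b'  n0⇒n1
[2] read 'a'  n1⇒n2  ** P0@[1:2]
[3] read 'c'  n2⇒n4  ** P1@[3:3]
[4] read 'c'  n4⇒n5  ** P1@[4:4]
[5] read 'c'  n5⇒n6  ** P1@[5:5]
[6] read 'b'  n6⇒n7  ** P2@[1:6],P3@[5:6]
[7] read 'c'  n7⇒n3 ·f  ** P1@[7:7]
[8] read 'b'  n3⇒n8  ** P3@[7:8]
[9] read 'c'  n8⇒n3 ·f  ** P1@[9:9]
[10] read 'b'  n3⇒n8  ** P3@[9:10]
[11] read 'c'  n8⇒n3 ·f  ** P1@[11:11]
[12] read 'b'  n3⇒n8  ** P3@[11:12]
[13] read 'c'  n8⇒n3 ·f  ** P1@[13:13]
[14] read 'b'  n3⇒n8  ** P3@[13:14]
[15] read 'a'  n8⇒n2 ·f  ** P0@[14:15]
[16] read 'a'  n2⇒n0 ·f
[17] read 'b'  n0⇒n1
[18] read 'b'  n1⇒n1 ·f
[19] read 'b'  n1⇒n1 ·f
[20] read 'a'  n1⇒n2  ** P0@[19:20]
[21] read 'b'  n2⇒n1 ·f
[22] read 'a'  n1⇒n2  ** P0@[21:22]
[23] read 'b'  n2⇒n1 ·f
[24] read 'c'  n1⇒n3 ·f  ** P1@[24:24]
[25] read 'c'  n3⇒n3 ·f  ** P1@[25:25]
[26] read 'b'  n3⇒n8  ** P3@[25:26]
[27] read 'a'  n8⇒n2 ·f  ** P0@[26:27]
[28] read 'c'  n2⇒n4  ** P1@[28:28]
[29] read 'c'  n4⇒n5  ** P1@[29:29]
[30] read 'b'  n5⇒n8 ·f  ** P3@[29:30]
[31] read 'c'  n8⇒n3 ·f  ** P1@[31:31]
[32] read 'b'  n3⇒n8  ** P3@[31:32]
[33] read 'b'  n8⇒n1 ·f
[34] read 'b'  n1⇒n1 ·f
[35] read 'a'  n1⇒n2  ** P0@[34:35]
[36] read 'c'  n2⇒n4  ** P1@[36:36]
[37] read 'c'  n4⇒n5  ** P1@[37:37]
[38] read 'c'  n5⇒n6  ** P1@[38:38]
[39] read 'b'  n6⇒n7  ** P2@[34:39],P3@[38:39]
[40] read 'b'  n7⇒n1 ·f
[41] read 'b'  n1⇒n1 ·f
[42] read 'c'  n1⇒n3 ·f  ** P1@[42:42]
[43] read 'b'  n3⇒n8  ** P3@[42:43]
[44] read 'a'  n8⇒n2 ·f  ** P0@[43:44]
[45] read 'c'  n2⇒n4  ** P1@[45:45]
[46] read 'a'  n4⇒n0 ·f
[47] read 'a'  n0⇒n0
[48] read 'c'  n0⇒n3  ** P1@[48:48]
[49] read 'c'  n3⇒n3 ·f  ** P1@[49:49]
[50] read 'b'  n3⇒n8  ** P3@[49:50]

Matches: [[2,0],[3,1],[4,1],[5,1],[6,2],[6,3],[7,1],[8,3],[9,1],[10,3],[11,1],[12,3],[13,1],[14,3],[15,0],[20,0],[22,0],[24,1],[25,1],[26,3],[27,0],[28,1],[29,1],[30,3],[31,1],[32,3],[35,0],[36,1],[37,1],[38,1],[39,2],[39,3],[42,1],[43,3],[44,0],[45,1],[48,1],[49,1],[50,3]]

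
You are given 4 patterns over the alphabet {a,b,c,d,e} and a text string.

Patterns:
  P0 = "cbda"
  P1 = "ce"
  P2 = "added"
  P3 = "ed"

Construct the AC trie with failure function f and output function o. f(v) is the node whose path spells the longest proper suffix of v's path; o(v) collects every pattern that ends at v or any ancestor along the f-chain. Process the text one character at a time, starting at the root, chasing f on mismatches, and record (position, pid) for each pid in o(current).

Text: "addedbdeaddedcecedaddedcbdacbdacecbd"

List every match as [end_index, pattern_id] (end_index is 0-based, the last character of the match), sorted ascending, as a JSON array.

Build automaton:
Trie nodes:
  0='ε' goto a→6 c→1 e→11
  1='c' goto b→2 e→5
  2='cb' goto d→3
  3='cbd' goto a→4
  4='cbda' goto ·  [P0 ends]
  5='ce' goto ·  [P1 ends]
  6='a' goto d→7
  7='ad' goto d→8
  8='add' goto e→9
  9='adde' goto d→10
  10='added' goto ·  [P2 ends]
  11='e' goto d→12
  12='ed' goto ·  [P3 ends]

Failure links (BFS by depth):
  fail(1) 'c': from fail(0)=0 chase 'c': 0 ⇒ 0;  out=∅∪out(0)=∅
  fail(6) 'a': from fail(0)=0 chase 'a': 0 ⇒ 0;  out=∅∪out(0)=∅
  fail(11) 'e': from fail(0)=0 chase 'e': 0 ⇒ 0;  out=∅∪out(0)=∅
  fail(2) 'cb': from fail(1)=0 chase 'b': 0 ⇒ 0;  out=∅∪out(0)=∅
  fail(5) 'ce': from fail(1)=0 chase 'e': 0 ⇒ 11;  out={1}∪out(11)={1}
  fail(7) 'ad': from fail(6)=0 chase 'd': 0 ⇒ 0;  out=∅∪out(0)=∅
  fail(12) 'ed': from fail(11)=0 chase 'd': 0 ⇒ 0;  out={3}∪out(0)={3}
  fail(3) 'cbd': from fail(2)=0 chase 'd': 0 ⇒ 0;  out=∅∪out(0)=∅
  fail(8) 'add': from fail(7)=0 chase 'd': 0 ⇒ 0;  out=∅∪out(0)=∅
  fail(4) 'cbda': from fail(3)=0 chase 'a': 0 ⇒ 6;  out={0}∪out(6)={0}
  fail(9) 'adde': from fail(8)=0 chase 'e': 0 ⇒ 11;  out=∅∪out(11)=∅
  fail(10) 'added': from fail(9)=11 chase 'd': 11 ⇒ 12;  out={2}∪out(12)={2,3}

Scan:
pos 0 'a': at 6
pos 1 'd': at 7
pos 2 'd': at 8
pos 3 'e': at 9
pos 4 'd': at 10  emit P2@[0:4],P3@[3:4]
pos 5 'b': at 0 ·f
pos 6 'd': at 0
pos 7 'e': at 11
pos 8 'a': at 6 ·f
pos 9 'd': at 7
pos 10 'd': at 8
pos 11 'e': at 9
pos 12 'd': at 10  emit P2@[8:12],P3@[11:12]
pos 13 'c': at 1 ·f
pos 14 'e': at 5  emit P1@[13:14]
pos 15 'c': at 1 ·f
pos 16 'e': at 5  emit P1@[15:16]
pos 17 'd': at 12 ·f  emit P3@[16:17]
pos 18 'a': at 6 ·f
pos 19 'd': at 7
pos 20 'd': at 8
pos 21 'e': at 9
pos 22 'd': at 10  emit P2@[18:22],P3@[21:22]
pos 23 'c': at 1 ·f
pos 24 'b': at 2
pos 25 'd': at 3
pos 26 'a': at 4  emit P0@[23:26]
pos 27 'c': at 1 ·f
pos 28 'b': at 2
pos 29 'd': at 3
pos 30 'a': at 4  emit P0@[27:30]
pos 31 'c': at 1 ·f
pos 32 'e': at 5  emit P1@[31:32]
pos 33 'c': at 1 ·f
pos 34 'b': at 2
pos 35 'd': at 3

All matches (sorted): [[4,2],[4,3],[12,2],[12,3],[14,1],[16,1],[17,3],[22,2],[22,3],[26,0],[30,0],[32,1]]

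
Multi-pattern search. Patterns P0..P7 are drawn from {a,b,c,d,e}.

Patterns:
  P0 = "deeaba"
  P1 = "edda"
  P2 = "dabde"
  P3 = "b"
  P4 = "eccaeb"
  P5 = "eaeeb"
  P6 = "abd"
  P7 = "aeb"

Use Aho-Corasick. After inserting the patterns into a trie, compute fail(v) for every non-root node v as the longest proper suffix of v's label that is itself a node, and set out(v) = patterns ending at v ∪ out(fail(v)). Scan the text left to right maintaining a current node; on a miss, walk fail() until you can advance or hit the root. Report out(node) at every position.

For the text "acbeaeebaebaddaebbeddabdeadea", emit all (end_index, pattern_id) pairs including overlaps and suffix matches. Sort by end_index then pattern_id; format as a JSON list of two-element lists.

Build:
Trie nodes:
  0='ε' goto a→25 b→15 d→1 e→7
  1='d' goto a→11 e→2
  2='de' goto e→3
  3='dee' goto a→4
  4='deea' goto b→5
  5='deeab' goto a→6
  6='deeaba' goto ·  [P0 ends]
  7='e' goto a→21 c→16 d→8
  8='ed' goto d→9
  9='edd' goto a→10
  10='edda' goto ·  [P1 ends]
  11='da' goto b→12
  12='dab' goto d→13
  13='dabd' goto e→14
  14='dabde' goto ·  [P2 ends]
  15='b' goto ·  [P3 ends]
  16='ec' goto c→17
  17='ecc' goto a→18
  18='ecca' goto e→19
  19='eccae' goto b→20
  20='eccaeb' goto ·  [P4 ends]
  21='ea' goto e→22
  22='eae' goto e→23
  23='eaee' goto b→24
  24='eaeeb' goto ·  [P5 ends]
  25='a' goto b→26 e→28
  26='ab' goto d→27
  27='abd' goto ·  [P6 ends]
  28='ae' goto b→29
  29='aeb' goto ·  [P7 ends]

BFS fail/out derivation:
  fail(1) 'd': from fail(0)=0 chase 'd': 0 ⇒ 0;  out=∅∪out(0)=∅
  fail(7) 'e': from fail(0)=0 chase 'e': 0 ⇒ 0;  out=∅∪out(0)=∅
  fail(15) 'b': from fail(0)=0 chase 'b': 0 ⇒ 0;  out={3}∪out(0)={3}
  fail(25) 'a': from fail(0)=0 chase 'a': 0 ⇒ 0;  out=∅∪out(0)=∅
  fail(2) 'de': from fail(1)=0 chase 'e': 0 ⇒ 7;  out=∅∪out(7)=∅
  fail(8) 'ed': from fail(7)=0 chase 'd': 0 ⇒ 1;  out=∅∪out(1)=∅
  fail(11) 'da': from fail(1)=0 chase 'a': 0 ⇒ 25;  out=∅∪out(25)=∅
  fail(16) 'ec': from fail(7)=0 chase 'c': 0 ⇒ 0;  out=∅∪out(0)=∅
  fail(21) 'ea': from fail(7)=0 chase 'a': 0 ⇒ 25;  out=∅∪out(25)=∅
  fail(26) 'ab': from fail(25)=0 chase 'b': 0 ⇒ 15;  out=∅∪out(15)={3}
  fail(28) 'ae': from fail(25)=0 chase 'e': 0 ⇒ 7;  out=∅∪out(7)=∅
  fail(3) 'dee': from fail(2)=7 chase 'e': 7→0 ⇒ 7;  out=∅∪out(7)=∅
  fail(9) 'edd': from fail(8)=1 chase 'd': 1→0 ⇒ 1;  out=∅∪out(1)=∅
  fail(12) 'dab': from fail(11)=25 chase 'b': 25 ⇒ 26;  out=∅∪out(26)={3}
  fail(17) 'ecc': from fail(16)=0 chase 'c': 0 ⇒ 0;  out=∅∪out(0)=∅
  fail(22) 'eae': from fail(21)=25 chase 'e': 25 ⇒ 28;  out=∅∪out(28)=∅
  fail(27) 'abd': from fail(26)=15 chase 'd': 15→0 ⇒ 1;  out={6}∪out(1)={6}
  fail(29) 'aeb': from fail(28)=7 chase 'b': 7→0 ⇒ 15;  out={7}∪out(15)={3,7}
  fail(4) 'deea': from fail(3)=7 chase 'a': 7 ⇒ 21;  out=∅∪out(21)=∅
  fail(10) 'edda': from fail(9)=1 chase 'a': 1 ⇒ 11;  out={1}∪out(11)={1}
  fail(13) 'dabd': from fail(12)=26 chase 'd': 26 ⇒ 27;  out=∅∪out(27)={6}
  fail(18) 'ecca': from fail(17)=0 chase 'a': 0 ⇒ 25;  out=∅∪out(25)=∅
  fail(23) 'eaee': from fail(22)=28 chase 'e': 28→7→0 ⇒ 7;  out=∅∪out(7)=∅
  fail(5) 'deeab': from fail(4)=21 chase 'b': 21→25 ⇒ 26;  out=∅∪out(26)={3}
  fail(14) 'dabde': from fail(13)=27 chase 'e': 27→1 ⇒ 2;  out={2}∪out(2)={2}
  fail(19) 'eccae': from fail(18)=25 chase 'e': 25 ⇒ 28;  out=∅∪out(28)=∅
  fail(24) 'eaeeb': from fail(23)=7 chase 'b': 7→0 ⇒ 15;  out={5}∪out(15)={3,5}
  fail(6) 'deeaba': from fail(5)=26 chase 'a': 26→15→0 ⇒ 25;  out={0}∪out(25)={0}
  fail(20) 'eccaeb': from fail(19)=28 chase 'b': 28 ⇒ 29;  out={4}∪out(29)={3,4,7}

Scan:
[0] read 'a'  n0⇒n25
[1] read 'c'  n25⇒n0 (fail-walked)
[2] read 'b'  n0⇒n15  → match P3@[2:2]
[3] read 'e'  n15⇒n7 (fail-walked)
[4] read 'a'  n7⇒n21
[5] read 'e'  n21⇒n22
[6] read 'e'  n22⇒n23
[7] read 'b'  n23⇒n24  → match P3@[7:7],P5@[3:7]
[8] read 'a'  n24⇒n25 (fail-walked)
[9] read 'e'  n25⇒n28
[10] read 'b'  n28⇒n29  → match P3@[10:10],P7@[8:10]
[11] read 'a'  n29⇒n25 (fail-walked)
[12] read 'd'  n25⇒n1 (fail-walked)
[13] read 'd'  n1⇒n1 (fail-walked)
[14] read 'a'  n1⇒n11
[15] read 'e'  n11⇒n28 (fail-walked)
[16] read 'b'  n28⇒n29  → match P3@[16:16],P7@[14:16]
[17] read 'b'  n29⇒n15 (fail-walked)  → match P3@[17:17]
[18] read 'e'  n15⇒n7 (fail-walked)
[19] read 'd'  n7⇒n8
[20] read 'd'  n8⇒n9
[21] read 'a'  n9⇒n10  → match P1@[18:21]
[22] read 'b'  n10⇒n12 (fail-walked)  → match P3@[22:22]
[23] read 'd'  n12⇒n13  → match P6@[21:23]
[24] read 'e'  n13⇒n14  → match P2@[20:24]
[25] read 'a'  n14⇒n21 (fail-walked)
[26] read 'd'  n21⇒n1 (fail-walked)
[27] read 'e'  n1⇒n2
[28] read 'a'  n2⇒n21 (fail-walked)

Matches: [[2,3],[7,3],[7,5],[10,3],[10,7],[16,3],[16,7],[17,3],[21,1],[22,3],[23,6],[24,2]]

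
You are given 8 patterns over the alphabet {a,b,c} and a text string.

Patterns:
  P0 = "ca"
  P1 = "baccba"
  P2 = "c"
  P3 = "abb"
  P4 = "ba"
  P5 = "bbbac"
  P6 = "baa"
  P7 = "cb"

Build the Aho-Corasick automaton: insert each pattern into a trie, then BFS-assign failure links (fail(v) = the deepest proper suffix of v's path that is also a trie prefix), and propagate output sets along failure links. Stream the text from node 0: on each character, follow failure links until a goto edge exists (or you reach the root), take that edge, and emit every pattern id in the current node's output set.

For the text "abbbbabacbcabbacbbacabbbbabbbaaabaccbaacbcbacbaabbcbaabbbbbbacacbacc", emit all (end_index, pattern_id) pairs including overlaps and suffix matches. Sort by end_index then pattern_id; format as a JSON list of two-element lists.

Construct AC machine:
Trie (insert patterns):
  n0 'ε': a→9 b→3 c→1
  n1 'c': a→2 b→17  [P2 ends]
  n2 'ca': ·  [P0 ends]
  n3 'b': a→4 b→12
  n4 'ba': a→16 c→5  [P4 ends]
  n5 'bac': c→6
  n6 'bacc': b→7
  n7 'baccb': a→8
  n8 'baccba': ·  [P1 ends]
  n9 'a': b→10
  n10 'ab': b→11
  n11 'abb': ·  [P3 ends]
  n12 'bb': b→13
  n13 'bbb': a→14
  n14 'bbba': c→15
  n15 'bbbac': ·  [P5 ends]
  n16 'baa': ·  [P6 ends]
  n17 'cb': ·  [P7 ends]

BFS fail/out derivation:
  fail(1) 'c': from fail(0)=0 chase 'c': 0 ⇒ 0;  out={2}∪out(0)={2}
  fail(3) 'b': from fail(0)=0 chase 'b': 0 ⇒ 0;  out=∅∪out(0)=∅
  fail(9) 'a': from fail(0)=0 chase 'a': 0 ⇒ 0;  out=∅∪out(0)=∅
  fail(2) 'ca': from fail(1)=0 chase 'a': 0 ⇒ 9;  out={0}∪out(9)={0}
  fail(4) 'ba': from fail(3)=0 chase 'a': 0 ⇒ 9;  out={4}∪out(9)={4}
  fail(10) 'ab': from fail(9)=0 chase 'b': 0 ⇒ 3;  out=∅∪out(3)=∅
  fail(12) 'bb': from fail(3)=0 chase 'b': 0 ⇒ 3;  out=∅∪out(3)=∅
  fail(17) 'cb': from fail(1)=0 chase 'b': 0 ⇒ 3;  out={7}∪out(3)={7}
  fail(5) 'bac': from fail(4)=9 chase 'c': 9→0 ⇒ 1;  out=∅∪out(1)={2}
  fail(11) 'abb': from fail(10)=3 chase 'b': 3 ⇒ 12;  out={3}∪out(12)={3}
  fail(13) 'bbb': from fail(12)=3 chase 'b': 3 ⇒ 12;  out=∅∪out(12)=∅
  fail(16) 'baa': from fail(4)=9 chase 'a': 9→0 ⇒ 9;  out={6}∪out(9)={6}
  fail(6) 'bacc': from fail(5)=1 chase 'c': 1→0 ⇒ 1;  out=∅∪out(1)={2}
  fail(14) 'bbba': from fail(13)=12 chase 'a': 12→3 ⇒ 4;  out=∅∪out(4)={4}
  fail(7) 'baccb': from fail(6)=1 chase 'b': 1 ⇒ 17;  out=∅∪out(17)={7}
  fail(15) 'bbbac': from fail(14)=4 chase 'c': 4 ⇒ 5;  out={5}∪out(5)={2,5}
  fail(8) 'baccba': from fail(7)=17 chase 'a': 17→3 ⇒ 4;  out={1}∪out(4)={1,4}

Scan:
i=0 'a': node 0→9
i=1 'b': node 9→10
i=2 'b': node 10→11  ** P3@[0:2]
i=3 'b': node 11→13 ·f
i=4 'b': node 13→13 ·f
i=5 'a': node 13→14  ** P4@[4:5]
i=6 'b': node 14→10 ·f
i=7 'a': node 10→4 ·f  ** P4@[6:7]
i=8 'c': node 4→5  ** P2@[8:8]
i=9 'b': node 5→17 ·f  ** P7@[8:9]
i=10 'c': node 17→1 ·f  ** P2@[10:10]
i=11 'a': node 1→2  ** P0@[10:11]
i=12 'b': node 2→10 ·f
i=13 'b': node 10→11  ** P3@[11:13]
i=14 'a': node 11→4 ·f  ** P4@[13:14]
i=15 'c': node 4→5  ** P2@[15:15]
i=16 'b': node 5→17 ·f  ** P7@[15:16]
i=17 'b': node 17→12 ·f
i=18 'a': node 12→4 ·f  ** P4@[17:18]
i=19 'c': node 4→5  ** P2@[19:19]
i=20 'a': node 5→2 ·f  ** P0@[19:20]
i=21 'b': node 2→10 ·f
i=22 'b': node 10→11  ** P3@[20:22]
i=23 'b': node 11→13 ·f
i=24 'b': node 13→13 ·f
i=25 'a': node 13→14  ** P4@[24:25]
i=26 'b': node 14→10 ·f
i=27 'b': node 10→11  ** P3@[25:27]
i=28 'b': node 11→13 ·f
i=29 'a': node 13→14  ** P4@[28:29]
i=30 'a': node 14→16 ·f  ** P6@[28:30]
i=31 'a': node 16→9 ·f
i=32 'b': node 9→10
i=33 'a': node 10→4 ·f  ** P4@[32:33]
i=34 'c': node 4→5  ** P2@[34:34]
i=35 'c': node 5→6  ** P2@[35:35]
i=36 'b': node 6→7  ** P7@[35:36]
i=37 'a': node 7→8  ** P1@[32:37],P4@[36:37]
i=38 'a': node 8→16 ·f  ** P6@[36:38]
i=39 'c': node 16→1 ·f  ** P2@[39:39]
i=40 'b': node 1→17  ** P7@[39:40]
i=41 'c': node 17→1 ·f  ** P2@[41:41]
i=42 'b': node 1→17  ** P7@[41:42]
i=43 'a': node 17→4 ·f  ** P4@[42:43]
i=44 'c': node 4→5  ** P2@[44:44]
i=45 'b': node 5→17 ·f  ** P7@[44:45]
i=46 'a': node 17→4 ·f  ** P4@[45:46]
i=47 'a': node 4→16  ** P6@[45:47]
i=48 'b': node 16→10 ·f
i=49 'b': node 10→11  ** P3@[47:49]
i=50 'c': node 11→1 ·f  ** P2@[50:50]
i=51 'b': node 1→17  ** P7@[50:51]
i=52 'a': node 17→4 ·f  ** P4@[51:52]
i=53 'a': node 4→16  ** P6@[51:53]
i=54 'b': node 16→10 ·f
i=55 'b': node 10→11  ** P3@[53:55]
i=56 'b': node 11→13 ·f
i=57 'b': node 13→13 ·f
i=58 'b': node 13→13 ·f
i=59 'b': node 13→13 ·f
i=60 'a': node 13→14  ** P4@[59:60]
i=61 'c': node 14→15  ** P2@[61:61],P5@[57:61]
i=62 'a': node 15→2 ·f  ** P0@[61:62]
i=63 'c': node 2→1 ·f  ** P2@[63:63]
i=64 'b': node 1→17  ** P7@[63:64]
i=65 'a': node 17→4 ·f  ** P4@[64:65]
i=66 'c': node 4→5  ** P2@[66:66]
i=67 'c': node 5→6  ** P2@[67:67]

Result: [[2,3],[5,4],[7,4],[8,2],[9,7],[10,2],[11,0],[13,3],[14,4],[15,2],[16,7],[18,4],[19,2],[20,0],[22,3],[25,4],[27,3],[29,4],[30,6],[33,4],[34,2],[35,2],[36,7],[37,1],[37,4],[38,6],[39,2],[40,7],[41,2],[42,7],[43,4],[44,2],[45,7],[46,4],[47,6],[49,3],[50,2],[51,7],[52,4],[53,6],[55,3],[60,4],[61,2],[61,5],[62,0],[63,2],[64,7],[65,4],[66,2],[67,2]]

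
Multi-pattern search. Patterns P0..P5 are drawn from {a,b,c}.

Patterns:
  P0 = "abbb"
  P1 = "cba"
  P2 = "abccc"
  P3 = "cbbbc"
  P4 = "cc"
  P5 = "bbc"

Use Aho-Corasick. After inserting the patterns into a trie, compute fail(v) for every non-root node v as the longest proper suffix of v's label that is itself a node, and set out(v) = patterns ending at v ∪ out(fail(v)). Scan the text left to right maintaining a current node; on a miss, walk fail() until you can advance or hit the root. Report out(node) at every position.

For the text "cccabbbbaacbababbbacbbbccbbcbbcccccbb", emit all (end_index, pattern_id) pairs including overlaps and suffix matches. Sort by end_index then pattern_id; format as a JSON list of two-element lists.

Build:
Trie nodes:
  n0 'ε': a→1 b→15 c→5
  n1 'a': b→2
  n2 'ab': b→3 c→8
  n3 'abb': b→4
  n4 'abbb': ·  ←P0
  n5 'c': b→6 c→14
  n6 'cb': a→7 b→11
  n7 'cba': ·  ←P1
  n8 'abc': c→9
  n9 'abcc': c→10
  n10 'abccc': ·  ←P2
  n11 'cbb': b→12
  n12 'cbbb': c→13
  n13 'cbbbc': ·  ←P3
  n14 'cc': ·  ←P4
  n15 'b': b→16
  n16 'bb': c→17
  n17 'bbc': ·  ←P5

BFS fail/out derivation:
  fail(1) 'a': from fail(0)=0 chase 'a': 0 ⇒ 0;  out=∅∪out(0)=∅
  fail(5) 'c': from fail(0)=0 chase 'c': 0 ⇒ 0;  out=∅∪out(0)=∅
  fail(15) 'b': from fail(0)=0 chase 'b': 0 ⇒ 0;  out=∅∪out(0)=∅
  fail(2) 'ab': from fail(1)=0 chase 'b': 0 ⇒ 15;  out=∅∪out(15)=∅
  fail(6) 'cb': from fail(5)=0 chase 'b': 0 ⇒ 15;  out=∅∪out(15)=∅
  fail(14) 'cc': from fail(5)=0 chase 'c': 0 ⇒ 5;  out={4}∪out(5)={4}
  fail(16) 'bb': from fail(15)=0 chase 'b': 0 ⇒ 15;  out=∅∪out(15)=∅
  fail(3) 'abb': from fail(2)=15 chase 'b': 15 ⇒ 16;  out=∅∪out(16)=∅
  fail(7) 'cba': from fail(6)=15 chase 'a': 15→0 ⇒ 1;  out={1}∪out(1)={1}
  fail(8) 'abc': from fail(2)=15 chase 'c': 15→0 ⇒ 5;  out=∅∪out(5)=∅
  fail(11) 'cbb': from fail(6)=15 chase 'b': 15 ⇒ 16;  out=∅∪out(16)=∅
  fail(17) 'bbc': from fail(16)=15 chase 'c': 15→0 ⇒ 5;  out={5}∪out(5)={5}
  fail(4) 'abbb': from fail(3)=16 chase 'b': 16→15 ⇒ 16;  out={0}∪out(16)={0}
  fail(9) 'abcc': from fail(8)=5 chase 'c': 5 ⇒ 14;  out=∅∪out(14)={4}
  fail(12) 'cbbb': from fail(11)=16 chase 'b': 16→15 ⇒ 16;  out=∅∪out(16)=∅
  fail(10) 'abccc': from fail(9)=14 chase 'c': 14→5 ⇒ 14;  out={2}∪out(14)={2,4}
  fail(13) 'cbbbc': from fail(12)=16 chase 'c': 16 ⇒ 17;  out={3}∪out(17)={3,5}

Run:
pos 0 'c': at 5
pos 1 'c': at 14  ** P4@[0:1]
pos 2 'c': at 14 (via fail)  ** P4@[1:2]
pos 3 'a': at 1 (via fail)
pos 4 'b': at 2
pos 5 'b': at 3
pos 6 'b': at 4  ** P0@[3:6]
pos 7 'b': at 16 (via fail)
pos 8 'a': at 1 (via fail)
pos 9 'a': at 1 (via fail)
pos 10 'c': at 5 (via fail)
pos 11 'b': at 6
pos 12 'a': at 7  ** P1@[10:12]
pos 13 'b': at 2 (via fail)
pos 14 'a': at 1 (via fail)
pos 15 'b': at 2
pos 16 'b': at 3
pos 17 'b': at 4  ** P0@[14:17]
pos 18 'a': at 1 (via fail)
pos 19 'c': at 5 (via fail)
pos 20 'b': at 6
pos 21 'b': at 11
pos 22 'b': at 12
pos 23 'c': at 13  ** P3@[19:23],P5@[21:23]
pos 24 'c': at 14 (via fail)  ** P4@[23:24]
pos 25 'b': at 6 (via fail)
pos 26 'b': at 11
pos 27 'c': at 17 (via fail)  ** P5@[25:27]
pos 28 'b': at 6 (via fail)
pos 29 'b': at 11
pos 30 'c': at 17 (via fail)  ** P5@[28:30]
pos 31 'c': at 14 (via fail)  ** P4@[30:31]
pos 32 'c': at 14 (via fail)  ** P4@[31:32]
pos 33 'c': at 14 (via fail)  ** P4@[32:33]
pos 34 'c': at 14 (via fail)  ** P4@[33:34]
pos 35 'b': at 6 (via fail)
pos 36 'b': at 11

All matches (sorted): [[1,4],[2,4],[6,0],[12,1],[17,0],[23,3],[23,5],[24,4],[27,5],[30,5],[31,4],[32,4],[33,4],[34,4]]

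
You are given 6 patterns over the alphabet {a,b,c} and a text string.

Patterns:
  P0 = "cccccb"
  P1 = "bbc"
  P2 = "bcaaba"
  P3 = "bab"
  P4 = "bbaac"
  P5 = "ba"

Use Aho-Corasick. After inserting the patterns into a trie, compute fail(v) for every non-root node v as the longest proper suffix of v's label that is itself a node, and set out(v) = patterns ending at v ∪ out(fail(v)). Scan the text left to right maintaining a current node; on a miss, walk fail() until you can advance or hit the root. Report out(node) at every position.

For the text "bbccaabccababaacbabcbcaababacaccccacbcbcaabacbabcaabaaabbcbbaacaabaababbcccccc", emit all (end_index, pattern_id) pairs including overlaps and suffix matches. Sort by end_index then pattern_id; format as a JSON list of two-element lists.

Build automaton:
Trie (insert patterns):
  0='ε' goto b→7 c→1
  1='c' goto c→2
  2='cc' goto c→3
  3='ccc' goto c→4
  4='cccc' goto c→5
  5='ccccc' goto b→6
  6='cccccb' goto ·  ←P0
  7='b' goto a→15 b→8 c→10
  8='bb' goto a→17 c→9
  9='bbc' goto ·  ←P1
  10='bc' goto a→11
  11='bca' goto a→12
  12='bcaa' goto b→13
  13='bcaab' goto a→14
  14='bcaaba' goto ·  ←P2
  15='ba' goto b→16  ←P5
  16='bab' goto ·  ←P3
  17='bba' goto a→18
  18='bbaa' goto c→19
  19='bbaac' goto ·  ←P4

BFS fail/out derivation:
  n1('c'): parent n0 fail=0; on 'c' 0 → fail=0;  out ∅∪∅=∅
  n7('b'): parent n0 fail=0; on 'b' 0 → fail=0;  out ∅∪∅=∅
  n2('cc'): parent n1 fail=0; on 'c' 0 → fail=1;  out ∅∪∅=∅
  n8('bb'): parent n7 fail=0; on 'b' 0 → fail=7;  out ∅∪∅=∅
  n10('bc'): parent n7 fail=0; on 'c' 0 → fail=1;  out ∅∪∅=∅
  n15('ba'): parent n7 fail=0; on 'a' 0 → fail=0;  out {5}∪∅={5}
  n3('ccc'): parent n2 fail=1; on 'c' 1 → fail=2;  out ∅∪∅=∅
  n9('bbc'): parent n8 fail=7; on 'c' 7 → fail=10;  out {1}∪∅={1}
  n11('bca'): parent n10 fail=1; on 'a' 1→0 → fail=0;  out ∅∪∅=∅
  n16('bab'): parent n15 fail=0; on 'b' 0 → fail=7;  out {3}∪∅={3}
  n17('bba'): parent n8 fail=7; on 'a' 7 → fail=15;  out ∅∪{5}={5}
  n4('cccc'): parent n3 fail=2; on 'c' 2 → fail=3;  out ∅∪∅=∅
  n12('bcaa'): parent n11 fail=0; on 'a' 0 → fail=0;  out ∅∪∅=∅
  n18('bbaa'): parent n17 fail=15; on 'a' 15→0 → fail=0;  out ∅∪∅=∅
  n5('ccccc'): parent n4 fail=3; on 'c' 3 → fail=4;  out ∅∪∅=∅
  n13('bcaab'): parent n12 fail=0; on 'b' 0 → fail=7;  out ∅∪∅=∅
  n19('bbaac'): parent n18 fail=0; on 'c' 0 → fail=1;  out {4}∪∅={4}
  n6('cccccb'): parent n5 fail=4; on 'b' 4→3→2→1→0 → fail=7;  out {0}∪∅={0}
  n14('bcaaba'): parent n13 fail=7; on 'a' 7 → fail=15;  out {2}∪{5}={2,5}

Scan:
pos 0 'b': at 7
pos 1 'b': at 8
pos 2 'c': at 9  → match P1@[0:2]
pos 3 'c': at 2 (via fail)
pos 4 'a': at 0 (via fail)
pos 5 'a': at 0
pos 6 'b': at 7
pos 7 'c': at 10
pos 8 'c': at 2 (via fail)
pos 9 'a': at 0 (via fail)
pos 10 'b': at 7
pos 11 'a': at 15  → match P5@[10:11]
pos 12 'b': at 16  → match P3@[10:12]
pos 13 'a': at 15 (via fail)  → match P5@[12:13]
pos 14 'a': at 0 (via fail)
pos 15 'c': at 1
pos 16 'b': at 7 (via fail)
pos 17 'a': at 15  → match P5@[16:17]
pos 18 'b': at 16  → match P3@[16:18]
pos 19 'c': at 10 (via fail)
pos 20 'b': at 7 (via fail)
pos 21 'c': at 10
pos 22 'a': at 11
pos 23 'a': at 12
pos 24 'b': at 13
pos 25 'a': at 14  → match P2@[20:25],P5@[24:25]
pos 26 'b': at 16 (via fail)  → match P3@[24:26]
pos 27 'a': at 15 (via fail)  → match P5@[26:27]
pos 28 'c': at 1 (via fail)
pos 29 'a': at 0 (via fail)
pos 30 'c': at 1
pos 31 'c': at 2
pos 32 'c': at 3
pos 33 'c': at 4
pos 34 'a': at 0 (via fail)
pos 35 'c': at 1
pos 36 'b': at 7 (via fail)
pos 37 'c': at 10
pos 38 'b': at 7 (via fail)
pos 39 'c': at 10
pos 40 'a': at 11
pos 41 'a': at 12
pos 42 'b': at 13
pos 43 'a': at 14  → match P2@[38:43],P5@[42:43]
pos 44 'c': at 1 (via fail)
pos 45 'b': at 7 (via fail)
pos 46 'a': at 15  → match P5@[45:46]
pos 47 'b': at 16  → match P3@[45:47]
pos 48 'c': at 10 (via fail)
pos 49 'a': at 11
pos 50 'a': at 12
pos 51 'b': at 13
pos 52 'a': at 14  → match P2@[47:52],P5@[51:52]
pos 53 'a': at 0 (via fail)
pos 54 'a': at 0
pos 55 'b': at 7
pos 56 'b': at 8
pos 57 'c': at 9  → match P1@[55:57]
pos 58 'b': at 7 (via fail)
pos 59 'b': at 8
pos 60 'a': at 17  → match P5@[59:60]
pos 61 'a': at 18
pos 62 'c': at 19  → match P4@[58:62]
pos 63 'a': at 0 (via fail)
pos 64 'a': at 0
pos 65 'b': at 7
pos 66 'a': at 15  → match P5@[65:66]
pos 67 'a': at 0 (via fail)
pos 68 'b': at 7
pos 69 'a': at 15  → match P5@[68:69]
pos 70 'b': at 16  → match P3@[68:70]
pos 71 'b': at 8 (via fail)
pos 72 'c': at 9  → match P1@[70:72]
pos 73 'c': at 2 (via fail)
pos 74 'c': at 3
pos 75 'c': at 4
pos 76 'c': at 5
pos 77 'c': at 5 (via fail)

Result: [[2,1],[11,5],[12,3],[13,5],[17,5],[18,3],[25,2],[25,5],[26,3],[27,5],[43,2],[43,5],[46,5],[47,3],[52,2],[52,5],[57,1],[60,5],[62,4],[66,5],[69,5],[70,3],[72,1]]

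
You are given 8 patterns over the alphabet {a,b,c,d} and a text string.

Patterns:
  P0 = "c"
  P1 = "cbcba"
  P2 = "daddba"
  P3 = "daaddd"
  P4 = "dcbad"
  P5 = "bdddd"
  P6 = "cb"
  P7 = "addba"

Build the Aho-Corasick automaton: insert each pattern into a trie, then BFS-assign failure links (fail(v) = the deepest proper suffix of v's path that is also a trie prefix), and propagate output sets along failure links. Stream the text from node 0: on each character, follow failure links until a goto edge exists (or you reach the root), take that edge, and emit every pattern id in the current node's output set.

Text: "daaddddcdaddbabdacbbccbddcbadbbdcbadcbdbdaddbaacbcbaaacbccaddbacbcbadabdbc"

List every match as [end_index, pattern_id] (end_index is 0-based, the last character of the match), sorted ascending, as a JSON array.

Build automaton:
Trie (insert patterns):
  0='ε' goto a→25 b→20 c→1 d→6
  1='c' goto b→2  [P0 ends]
  2='cb' goto c→3  [P6 ends]
  3='cbc' goto b→4
  4='cbcb' goto a→5
  5='cbcba' goto ·  [P1 ends]
  6='d' goto a→7 c→16
  7='da' goto a→12 d→8
  8='dad' goto d→9
  9='dadd' goto b→10
  10='daddb' goto a→11
  11='daddba' goto ·  [P2 ends]
  12='daa' goto d→13
  13='daad' goto d→14
  14='daadd' goto d→15
  15='daaddd' goto ·  [P3 ends]
  16='dc' goto b→17
  17='dcb' goto a→18
  18='dcba' goto d→19
  19='dcbad' goto ·  [P4 ends]
  20='b' goto d→21
  21='bd' goto d→22
  22='bdd' goto d→23
  23='bddd' goto d→24
  24='bdddd' goto ·  [P5 ends]
  25='a' goto d→26
  26='ad' goto d→27
  27='add' goto b→28
  28='addb' goto a→29
  29='addba' goto ·  [P7 ends]

BFS fail/out derivation:
  fail(1) 'c': from fail(0)=0 chase 'c': 0 ⇒ 0;  out={0}∪out(0)={0}
  fail(6) 'd': from fail(0)=0 chase 'd': 0 ⇒ 0;  out=∅∪out(0)=∅
  fail(20) 'b': from fail(0)=0 chase 'b': 0 ⇒ 0;  out=∅∪out(0)=∅
  fail(25) 'a': from fail(0)=0 chase 'a': 0 ⇒ 0;  out=∅∪out(0)=∅
  fail(2) 'cb': from fail(1)=0 chase 'b': 0 ⇒ 20;  out={6}∪out(20)={6}
  fail(7) 'da': from fail(6)=0 chase 'a': 0 ⇒ 25;  out=∅∪out(25)=∅
  fail(16) 'dc': from fail(6)=0 chase 'c': 0 ⇒ 1;  out=∅∪out(1)={0}
  fail(21) 'bd': from fail(20)=0 chase 'd': 0 ⇒ 6;  out=∅∪out(6)=∅
  fail(26) 'ad': from fail(25)=0 chase 'd': 0 ⇒ 6;  out=∅∪out(6)=∅
  fail(3) 'cbc': from fail(2)=20 chase 'c': 20→0 ⇒ 1;  out=∅∪out(1)={0}
  fail(8) 'dad': from fail(7)=25 chase 'd': 25 ⇒ 26;  out=∅∪out(26)=∅
  fail(12) 'daa': from fail(7)=25 chase 'a': 25→0 ⇒ 25;  out=∅∪out(25)=∅
  fail(17) 'dcb': from fail(16)=1 chase 'b': 1 ⇒ 2;  out=∅∪out(2)={6}
  fail(22) 'bdd': from fail(21)=6 chase 'd': 6→0 ⇒ 6;  out=∅∪out(6)=∅
  fail(27) 'add': from fail(26)=6 chase 'd': 6→0 ⇒ 6;  out=∅∪out(6)=∅
  fail(4) 'cbcb': from fail(3)=1 chase 'b': 1 ⇒ 2;  out=∅∪out(2)={6}
  fail(9) 'dadd': from fail(8)=26 chase 'd': 26 ⇒ 27;  out=∅∪out(27)=∅
  fail(13) 'daad': from fail(12)=25 chase 'd': 25 ⇒ 26;  out=∅∪out(26)=∅
  fail(18) 'dcba': from fail(17)=2 chase 'a': 2→20→0 ⇒ 25;  out=∅∪out(25)=∅
  fail(23) 'bddd': from fail(22)=6 chase 'd': 6→0 ⇒ 6;  out=∅∪out(6)=∅
  fail(28) 'addb': from fail(27)=6 chase 'b': 6→0 ⇒ 20;  out=∅∪out(20)=∅
  fail(5) 'cbcba': from fail(4)=2 chase 'a': 2→20→0 ⇒ 25;  out={1}∪out(25)={1}
  fail(10) 'daddb': from fail(9)=27 chase 'b': 27 ⇒ 28;  out=∅∪out(28)=∅
  fail(14) 'daadd': from fail(13)=26 chase 'd': 26 ⇒ 27;  out=∅∪out(27)=∅
  fail(19) 'dcbad': from fail(18)=25 chase 'd': 25 ⇒ 26;  out={4}∪out(26)={4}
  fail(24) 'bdddd': from fail(23)=6 chase 'd': 6→0 ⇒ 6;  out={5}∪out(6)={5}
  fail(29) 'addba': from fail(28)=20 chase 'a': 20→0 ⇒ 25;  out={7}∪out(25)={7}
  fail(11) 'daddba': from fail(10)=28 chase 'a': 28 ⇒ 29;  out={2}∪out(29)={2,7}
  fail(15) 'daaddd': from fail(14)=27 chase 'd': 27→6→0 ⇒ 6;  out={3}∪out(6)={3}

Scan:
pos 0 'd': at 6
pos 1 'a': at 7
pos 2 'a': at 12
pos 3 'd': at 13
pos 4 'd': at 14
pos 5 'd': at 15  emit P3@[0:5]
pos 6 'd': at 6 (fail-walked)
pos 7 'c': at 16  emit P0@[7:7]
pos 8 'd': at 6 (fail-walked)
pos 9 'a': at 7
pos 10 'd': at 8
pos 11 'd': at 9
pos 12 'b': at 10
pos 13 'a': at 11  emit P2@[8:13],P7@[9:13]
pos 14 'b': at 20 (fail-walked)
pos 15 'd': at 21
pos 16 'a': at 7 (fail-walked)
pos 17 'c': at 1 (fail-walked)  emit P0@[17:17]
pos 18 'b': at 2  emit P6@[17:18]
pos 19 'b': at 20 (fail-walked)
pos 20 'c': at 1 (fail-walked)  emit P0@[20:20]
pos 21 'c': at 1 (fail-walked)  emit P0@[21:21]
pos 22 'b': at 2  emit P6@[21:22]
pos 23 'd': at 21 (fail-walked)
pos 24 'd': at 22
pos 25 'c': at 16 (fail-walked)  emit P0@[25:25]
pos 26 'b': at 17  emit P6@[25:26]
pos 27 'a': at 18
pos 28 'd': at 19  emit P4@[24:28]
pos 29 'b': at 20 (fail-walked)
pos 30 'b': at 20 (fail-walked)
pos 31 'd': at 21
pos 32 'c': at 16 (fail-walked)  emit P0@[32:32]
pos 33 'b': at 17  emit P6@[32:33]
pos 34 'a': at 18
pos 35 'd': at 19  emit P4@[31:35]
pos 36 'c': at 16 (fail-walked)  emit P0@[36:36]
pos 37 'b': at 17  emit P6@[36:37]
pos 38 'd': at 21 (fail-walked)
pos 39 'b': at 20 (fail-walked)
pos 40 'd': at 21
pos 41 'a': at 7 (fail-walked)
pos 42 'd': at 8
pos 43 'd': at 9
pos 44 'b': at 10
pos 45 'a': at 11  emit P2@[40:45],P7@[41:45]
pos 46 'a': at 25 (fail-walked)
pos 47 'c': at 1 (fail-walked)  emit P0@[47:47]
pos 48 'b': at 2  emit P6@[47:48]
pos 49 'c': at 3  emit P0@[49:49]
pos 50 'b': at 4  emit P6@[49:50]
pos 51 'a': at 5  emit P1@[47:51]
pos 52 'a': at 25 (fail-walked)
pos 53 'a': at 25 (fail-walked)
pos 54 'c': at 1 (fail-walked)  emit P0@[54:54]
pos 55 'b': at 2  emit P6@[54:55]
pos 56 'c': at 3  emit P0@[56:56]
pos 57 'c': at 1 (fail-walked)  emit P0@[57:57]
pos 58 'a': at 25 (fail-walked)
pos 59 'd': at 26
pos 60 'd': at 27
pos 61 'b': at 28
pos 62 'a': at 29  emit P7@[58:62]
pos 63 'c': at 1 (fail-walked)  emit P0@[63:63]
pos 64 'b': at 2  emit P6@[63:64]
pos 65 'c': at 3  emit P0@[65:65]
pos 66 'b': at 4  emit P6@[65:66]
pos 67 'a': at 5  emit P1@[63:67]
pos 68 'd': at 26 (fail-walked)
pos 69 'a': at 7 (fail-walked)
pos 70 'b': at 20 (fail-walked)
pos 71 'd': at 21
pos 72 'b': at 20 (fail-walked)
pos 73 'c': at 1 (fail-walked)  emit P0@[73:73]

Result: [[5,3],[7,0],[13,2],[13,7],[17,0],[18,6],[20,0],[21,0],[22,6],[25,0],[26,6],[28,4],[32,0],[33,6],[35,4],[36,0],[37,6],[45,2],[45,7],[47,0],[48,6],[49,0],[50,6],[51,1],[54,0],[55,6],[56,0],[57,0],[62,7],[63,0],[64,6],[65,0],[66,6],[67,1],[73,0]]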